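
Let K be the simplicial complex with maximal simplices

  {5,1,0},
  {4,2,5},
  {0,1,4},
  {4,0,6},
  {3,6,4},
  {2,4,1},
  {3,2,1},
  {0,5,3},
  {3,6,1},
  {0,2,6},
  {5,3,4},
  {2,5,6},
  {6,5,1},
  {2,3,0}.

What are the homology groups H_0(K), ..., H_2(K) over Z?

We work with the vertex ordering 0 < 1 < 2 < 3 < 4 < 5 < 6. The simplices of K, each written with vertices in increasing order, are:

  0-simplices (7): [0], [1], [2], [3], [4], [5], [6]
  1-simplices (21): [0,1], [0,2], [0,3], [0,4], [0,5], [0,6], [1,2], [1,3], [1,4], [1,5], [1,6], [2,3], [2,4], [2,5], [2,6], [3,4], [3,5], [3,6], [4,5], [4,6], [5,6]
  2-simplices (14): [0,1,4], [0,1,5], [0,2,3], [0,2,6], [0,3,5], [0,4,6], [1,2,3], [1,2,4], [1,3,6], [1,5,6], [2,4,5], [2,5,6], [3,4,5], [3,4,6]

so the chain groups are C_0 ≅ Z^7, C_1 ≅ Z^21, C_2 ≅ Z^14.

Boundary ∂_1: C_1 → C_0 is given by ∂[p,q] = [q] − [p].
The 7×21 boundary matrix has rank 6 and Smith normal form diag(1,1,1,1,1,1).

∂_2: C_2 → C_1 sends each 2-simplex [p,q,r] to [q,r] − [p,r] + [p,q]. For instance
  ∂[0,1,4] = [1,4] − [0,4] + [0,1],
  ∂[1,3,6] = [3,6] − [1,6] + [1,3].
The 21×14 boundary matrix has rank 13 and Smith normal form diag(1,1,1,1,1,1,1,1,1,1,1,1,1).

From H_k ≅ ker(∂_k) / im(∂_{k+1}) we obtain:

  H_0: rank C_0 − rank ∂_1 = 7 − 6 = 1, and the invariant factors of ∂_1 are all 1, so H_0 = Z.
  H_1: rank ker ∂_1 − rank ∂_2 = (21 − 6) − 13 = 2, and the invariant factors of ∂_2 are all 1, so H_1 = Z^2.
  H_2: rank ker ∂_2 − rank ∂_3 = (14 − 13) − 0 = 1, and there is no ∂_3, so H_2 = Z.

As a check, the Euler characteristic is 7 − 21 + 14 = 0, which agrees with 1 − 2 + 1 = 0.

H_0 ≅ Z,  H_1 ≅ Z^2,  H_2 ≅ Z.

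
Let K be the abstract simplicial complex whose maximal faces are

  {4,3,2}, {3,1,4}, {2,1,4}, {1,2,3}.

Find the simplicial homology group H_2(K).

We work with the vertex ordering 1 < 2 < 3 < 4. The simplices of K, each written with vertices in increasing order, are:

  0-simplices (4): [1], [2], [3], [4]
  1-simplices (6): [1,2], [1,3], [1,4], [2,3], [2,4], [3,4]
  2-simplices (4): [1,2,3], [1,2,4], [1,3,4], [2,3,4]

so the chain groups are C_0 ≅ Z^4, C_1 ≅ Z^6, C_2 ≅ Z^4.

∂_1: C_1 → C_0 maps an edge to its endpoints' difference, ∂[p,q] = q − p. For instance
  ∂[1,2] = [2] − [1].
The resulting 4×6 matrix has rank 3, and its Smith normal form has invariant factors (1,1,1).

∂_2: C_2 → C_1 maps a triangle to the signed sum of its edges. For instance
  ∂[2,3,4] = [3,4] − [2,4] + [2,3],
  ∂[1,2,3] = [2,3] − [1,3] + [1,2].
This gives a 6×4 integer matrix of rank 3; reducing to Smith normal form yields diagonal entries (1,1,1).

Now H_k = ker ∂_k / im ∂_{k+1}, so:

  H_2: rank ker ∂_2 − rank ∂_3 = (4 − 3) − 0 = 1, and there is no ∂_3, so H_2 ≅ Z.

H_2 ≅ Z.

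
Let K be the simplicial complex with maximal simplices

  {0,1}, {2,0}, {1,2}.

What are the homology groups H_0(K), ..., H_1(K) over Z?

Take the total order 0 < 1 < 2 on the vertex set. Then K (dimension 1) consists of the simplices:

  0-simplices (3): [0], [1], [2]
  1-simplices (3): [0,1], [0,2], [1,2]

Hence C_0 ≅ Z^3, C_1 ≅ Z^3.

The boundary map ∂_1: C_1 → C_0 maps an edge to its endpoints' difference, ∂[p,q] = q − p.
This gives a 3×3 integer matrix of rank 2; reducing to Smith normal form yields diagonal entries (1,1).

Computing H_k = (kernel of ∂_k) / (image of ∂_{k+1}):

  H_0: rank C_0 − rank ∂_1 = 3 − 2 = 1, and the invariant factors of ∂_1 are all 1, so H_0 ≅ Z.
  H_1: rank ker ∂_1 − rank ∂_2 = (3 − 2) − 0 = 1, and there is no ∂_2, so H_1 ≅ Z.

(K is a triangulation of the circle S^1.)

H_0 = Z,  H_1 = Z.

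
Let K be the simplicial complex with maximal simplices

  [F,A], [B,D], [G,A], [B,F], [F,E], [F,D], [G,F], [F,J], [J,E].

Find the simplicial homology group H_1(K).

H_1 = Z^3.

K has 7 vertices, 9 edges.
rank ∂_1 = 6, rank ∂_2 = 0 ⇒ b_1 = 9 − 6 − 0 = 3. So H_1 ≅ Z^3.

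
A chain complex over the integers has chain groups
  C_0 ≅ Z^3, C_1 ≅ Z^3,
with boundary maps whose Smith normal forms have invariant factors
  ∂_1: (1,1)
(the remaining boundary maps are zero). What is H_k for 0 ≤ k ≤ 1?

H_0: b_0 = 3 − 0 − 2 = 1; torsion from ∂_1 factors > 1: none. So H_0 ≅ Z.
H_1: b_1 = 3 − 2 − 0 = 1; torsion from ∂_2 factors > 1: none. So H_1 ≅ Z.

H_0 ≅ Z,  H_1 ≅ Z.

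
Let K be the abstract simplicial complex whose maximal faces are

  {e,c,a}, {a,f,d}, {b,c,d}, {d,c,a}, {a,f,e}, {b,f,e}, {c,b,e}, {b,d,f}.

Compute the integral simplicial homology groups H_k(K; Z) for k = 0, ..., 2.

H_0 ≅ Z,  H_1 = 0,  H_2 ≅ Z.

Fix the vertex order a < b < c < d < e < f and write every simplex with vertices in increasing order. Then dim K = 2 and the simplices of K are:

  0-simplices (6): a, b, c, d, e, f
  1-simplices (12): ac, ad, ae, af, bc, bd, be, bf, cd, ce, df, ef
  2-simplices (8): acd, ace, adf, aef, bcd, bce, bdf, bef

Hence C_0 ≅ Z^6, C_1 ≅ Z^12, C_2 ≅ Z^8.

Boundary ∂_1: C_1 → C_0 sends each edge [p,q] (with p < q) to q − p. For instance
  ∂bf = f − b.
The resulting 6×12 matrix has rank 5, and its Smith normal form has invariant factors (1,1,1,1,1).

∂_2: C_2 → C_1 sends each 2-simplex [p,q,r] to [q,r] − [p,r] + [p,q]. For instance
  ∂acd = cd − ad + ac,
  ∂ace = ce − ae + ac.
The resulting 12×8 matrix has rank 7, and its Smith normal form has invariant factors (1,1,1,1,1,1,1).

Reading off H_k = ker ∂_k / im ∂_{k+1}:

  H_0: rank C_0 − rank ∂_1 = 6 − 5 = 1, and the invariant factors of ∂_1 are all 1, so H_0 = Z.
  H_1: rank ker ∂_1 − rank ∂_2 = (12 − 5) − 7 = 0, and the invariant factors of ∂_2 are all 1, so H_1 = 0.
  H_2: rank ker ∂_2 − rank ∂_3 = (8 − 7) − 0 = 1, and there is no ∂_3, so H_2 = Z.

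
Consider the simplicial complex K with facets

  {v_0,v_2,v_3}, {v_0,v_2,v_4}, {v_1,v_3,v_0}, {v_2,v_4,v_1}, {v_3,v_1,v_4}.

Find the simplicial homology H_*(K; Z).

H_0 ≅ Z,  H_1 ≅ Z,  H_2 = 0.

K has 5 vertices, 10 edges, 5 triangles.
rank ∂_0 = 0, rank ∂_1 = 4 ⇒ b_0 = 5 − 0 − 4 = 1; all invariant factors of ∂_1 are 1 so no torsion. So H_0 ≅ Z.
rank ∂_1 = 4, rank ∂_2 = 5 ⇒ b_1 = 10 − 4 − 5 = 1; all invariant factors of ∂_2 are 1 so no torsion. So H_1 ≅ Z.
rank ∂_2 = 5, rank ∂_3 = 0 ⇒ b_2 = 5 − 5 − 0 = 0. So H_2 ≅ 0.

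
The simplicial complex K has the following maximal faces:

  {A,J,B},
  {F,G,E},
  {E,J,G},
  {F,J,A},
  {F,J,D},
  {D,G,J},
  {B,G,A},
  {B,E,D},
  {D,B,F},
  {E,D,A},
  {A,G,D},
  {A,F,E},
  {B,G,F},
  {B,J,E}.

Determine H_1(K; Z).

H_1 = Z^2.

K has 7 vertices, 21 edges, 14 triangles.
rank ∂_1 = 6, rank ∂_2 = 13 ⇒ b_1 = 21 − 6 − 13 = 2; all invariant factors of ∂_2 are 1 so no torsion. So H_1 ≅ Z^2.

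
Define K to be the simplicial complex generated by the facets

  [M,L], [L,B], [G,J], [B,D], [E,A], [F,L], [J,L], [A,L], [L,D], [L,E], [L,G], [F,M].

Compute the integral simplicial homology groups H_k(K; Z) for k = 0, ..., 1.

Take the total order A < B < D < E < F < G < J < L < M on the vertex set. Then K (dimension 1) consists of the simplices:

  0-simplices (9): A, B, D, E, F, G, J, L, M
  1-simplices (12): AE, AL, BD, BL, DL, EL, FL, FM, GJ, GL, JL, LM

giving chain groups C_0 ≅ Z^9, C_1 ≅ Z^12.

Boundary ∂_1: C_1 → C_0 is given by ∂[p,q] = [q] − [p]. For instance
  ∂FL = L − F.
This gives a 9×12 integer matrix of rank 8; reducing to Smith normal form yields diagonal entries (1,1,1,1,1,1,1,1).

Now H_k = ker ∂_k / im ∂_{k+1}, so:

  H_0: rank C_0 − rank ∂_1 = 9 − 8 = 1, and the invariant factors of ∂_1 are all 1, so H_0 ≅ Z.
  H_1: rank ker ∂_1 − rank ∂_2 = (12 − 8) − 0 = 4, and there is no ∂_2, so H_1 ≅ Z^4.

(K is a triangulation of a wedge of 4 circles.)

H_0 ≅ Z,  H_1 ≅ Z^4.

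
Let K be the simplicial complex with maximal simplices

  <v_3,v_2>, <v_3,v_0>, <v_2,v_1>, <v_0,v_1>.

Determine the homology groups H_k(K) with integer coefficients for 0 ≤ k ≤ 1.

We work with the vertex ordering v_0 < v_1 < v_2 < v_3. The simplices of K, each written with vertices in increasing order, are:

  0-simplices (4): [v_0], [v_1], [v_2], [v_3]
  1-simplices (4): [v_0,v_1], [v_0,v_3], [v_1,v_2], [v_2,v_3]

giving chain groups C_0 ≅ Z^4, C_1 ≅ Z^4.

∂_1: C_1 → C_0 maps an edge to its endpoints' difference, ∂[p,q] = q − p.
The resulting 4×4 matrix has rank 3, and its Smith normal form has invariant factors (1,1,1).

From H_k ≅ ker(∂_k) / im(∂_{k+1}) we obtain:

  H_0: rank C_0 − rank ∂_1 = 4 − 3 = 1, and the invariant factors of ∂_1 are all 1, so H_0 ≅ Z.
  H_1: rank ker ∂_1 − rank ∂_2 = (4 − 3) − 0 = 1, and there is no ∂_2, so H_1 ≅ Z.

(K is a triangulation of the circle S^1.)

H_0 = Z,  H_1 = Z.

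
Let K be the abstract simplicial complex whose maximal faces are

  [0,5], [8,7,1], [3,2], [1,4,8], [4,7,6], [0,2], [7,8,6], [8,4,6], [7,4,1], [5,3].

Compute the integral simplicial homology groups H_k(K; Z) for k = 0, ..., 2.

Order the vertices as 0 < 1 < 2 < 3 < 4 < 5 < 6 < 7 < 8. Listing each simplex with vertices in this order, K has dimension 2 with simplices:

  0-simplices (9): [0], [1], [2], [3], [4], [5], [6], [7], [8]
  1-simplices (13): [0,2], [0,5], [1,4], [1,7], [1,8], [2,3], [3,5], [4,6], [4,7], [4,8], [6,7], [6,8], [7,8]
  2-simplices (6): [1,4,7], [1,4,8], [1,7,8], [4,6,7], [4,6,8], [6,7,8]

giving chain groups C_0 ≅ Z^9, C_1 ≅ Z^13, C_2 ≅ Z^6.

∂_1: C_1 → C_0 is given by ∂[p,q] = [q] − [p]. For instance
  ∂[1,4] = [4] − [1].
The 9×13 boundary matrix has rank 7 and Smith normal form diag(1,1,1,1,1,1,1).

∂_2: C_2 → C_1 acts by ∂[p,q,r] = [q,r] − [p,r] + [p,q]. For instance
  ∂[1,4,7] = [4,7] − [1,7] + [1,4],
  ∂[4,6,8] = [6,8] − [4,8] + [4,6].
This gives a 13×6 integer matrix of rank 5; reducing to Smith normal form yields diagonal entries (1,1,1,1,1).

Reading off H_k = ker ∂_k / im ∂_{k+1}:

  H_0: rank C_0 − rank ∂_1 = 9 − 7 = 2, and the invariant factors of ∂_1 are all 1, so H_0 ≅ Z^2.
  H_1: rank ker ∂_1 − rank ∂_2 = (13 − 7) − 5 = 1, and the invariant factors of ∂_2 are all 1, so H_1 ≅ Z.
  H_2: rank ker ∂_2 − rank ∂_3 = (6 − 5) − 0 = 1, and there is no ∂_3, so H_2 ≅ Z.

H_0 = Z^2,  H_1 = Z,  H_2 = Z.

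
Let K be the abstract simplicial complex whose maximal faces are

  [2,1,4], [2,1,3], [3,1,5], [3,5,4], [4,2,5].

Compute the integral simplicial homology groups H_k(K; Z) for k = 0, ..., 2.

Take the total order 1 < 2 < 3 < 4 < 5 on the vertex set. Then K (dimension 2) consists of the simplices:

  0-simplices (5): [1], [2], [3], [4], [5]
  1-simplices (10): [1,2], [1,3], [1,4], [1,5], [2,3], [2,4], [2,5], [3,4], [3,5], [4,5]
  2-simplices (5): [1,2,3], [1,2,4], [1,3,5], [2,4,5], [3,4,5]

so the chain groups are C_0 ≅ Z^5, C_1 ≅ Z^10, C_2 ≅ Z^5.

Boundary ∂_1: C_1 → C_0 maps an edge to its endpoints' difference, ∂[p,q] = q − p. For instance
  ∂[4,5] = [5] − [4].
As a 5×10 matrix over Z this has rank 4, with invariant factors (1,1,1,1).

The boundary map ∂_2: C_2 → C_1 maps a triangle to the signed sum of its edges. For instance
  ∂[1,2,3] = [2,3] − [1,3] + [1,2],
  ∂[3,4,5] = [4,5] − [3,5] + [3,4].
This gives a 10×5 integer matrix of rank 5; reducing to Smith normal form yields diagonal entries (1,1,1,1,1).

From H_k ≅ ker(∂_k) / im(∂_{k+1}) we obtain:

  H_0: rank C_0 − rank ∂_1 = 5 − 4 = 1, and the invariant factors of ∂_1 are all 1, so H_0 = Z.
  H_1: rank ker ∂_1 − rank ∂_2 = (10 − 4) − 5 = 1, and the invariant factors of ∂_2 are all 1, so H_1 = Z.
  H_2: rank ker ∂_2 − rank ∂_3 = (5 − 5) − 0 = 0, and there is no ∂_3, so H_2 = 0.

As a check, the Euler characteristic is 5 − 10 + 5 = 0, which agrees with 1 − 1 + 0 = 0.

H_0 ≅ Z,  H_1 ≅ Z,  H_2 = 0.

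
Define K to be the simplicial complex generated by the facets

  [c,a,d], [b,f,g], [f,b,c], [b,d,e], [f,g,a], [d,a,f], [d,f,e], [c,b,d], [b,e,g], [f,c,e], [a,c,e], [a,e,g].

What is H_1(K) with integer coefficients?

K has 7 vertices, 18 edges, 12 triangles.
rank ∂_1 = 6, rank ∂_2 = 12 ⇒ b_1 = 18 − 6 − 12 = 0; ∂_2 has invariant factor(s) [2] giving torsion. So H_1 ≅ Z/2.

H_1 ≅ Z/2.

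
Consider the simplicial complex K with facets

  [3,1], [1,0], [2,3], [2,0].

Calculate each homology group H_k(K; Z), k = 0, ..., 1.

H_0 = Z,  H_1 = Z.

Fix the vertex order 0 < 1 < 2 < 3 and write every simplex with vertices in increasing order. Then dim K = 1 and the simplices of K are:

  0-simplices (4): [0], [1], [2], [3]
  1-simplices (4): [0,1], [0,2], [1,3], [2,3]

giving chain groups C_0 ≅ Z^4, C_1 ≅ Z^4.

Boundary ∂_1: C_1 → C_0 maps an edge to its endpoints' difference, ∂[p,q] = q − p.
The resulting 4×4 matrix has rank 3, and its Smith normal form has invariant factors (1,1,1).

Reading off H_k = ker ∂_k / im ∂_{k+1}:

  H_0: rank C_0 − rank ∂_1 = 4 − 3 = 1, and the invariant factors of ∂_1 are all 1, so H_0 ≅ Z.
  H_1: rank ker ∂_1 − rank ∂_2 = (4 − 3) − 0 = 1, and there is no ∂_2, so H_1 ≅ Z.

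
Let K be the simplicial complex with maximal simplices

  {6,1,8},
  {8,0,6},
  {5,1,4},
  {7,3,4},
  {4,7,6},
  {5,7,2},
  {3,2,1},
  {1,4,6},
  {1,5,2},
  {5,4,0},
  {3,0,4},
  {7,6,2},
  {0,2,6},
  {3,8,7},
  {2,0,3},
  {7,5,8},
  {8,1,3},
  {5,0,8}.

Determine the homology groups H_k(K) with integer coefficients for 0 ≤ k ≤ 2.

Fix the vertex order 0 < 1 < 2 < 3 < 4 < 5 < 6 < 7 < 8 and write every simplex with vertices in increasing order. Then dim K = 2 and the simplices of K are:

  0-simplices (9): [0], [1], [2], [3], [4], [5], [6], [7], [8]
  1-simplices (27): (27 of them)
  2-simplices (18): [0,2,3], [0,2,6], [0,3,4], [0,4,5], [0,5,8], [0,6,8], [1,2,3], [1,2,5], [1,3,8], [1,4,5], [1,4,6], [1,6,8], [2,5,7], [2,6,7], [3,4,7], [3,7,8], [4,6,7], [5,7,8]

Hence C_0 ≅ Z^9, C_1 ≅ Z^27, C_2 ≅ Z^18.

The boundary map ∂_1: C_1 → C_0 maps an edge to its endpoints' difference, ∂[p,q] = q − p. For instance
  ∂[1,4] = [4] − [1].
The resulting 9×27 matrix has rank 8, and its Smith normal form has invariant factors (1,1,1,1,1,1,1,1).

∂_2: C_2 → C_1 sends each 2-simplex [p,q,r] to [q,r] − [p,r] + [p,q]. For instance
  ∂[4,6,7] = [6,7] − [4,7] + [4,6],
  ∂[1,6,8] = [6,8] − [1,8] + [1,6].
The 27×18 boundary matrix has rank 17 and Smith normal form diag(1,1,1,1,1,1,1,1,1,1,1,1,1,1,1,1,1).

Computing H_k = (kernel of ∂_k) / (image of ∂_{k+1}):

  H_0: rank C_0 − rank ∂_1 = 9 − 8 = 1, and the invariant factors of ∂_1 are all 1, so H_0 = Z.
  H_1: rank ker ∂_1 − rank ∂_2 = (27 − 8) − 17 = 2, and the invariant factors of ∂_2 are all 1, so H_1 = Z^2.
  H_2: rank ker ∂_2 − rank ∂_3 = (18 − 17) − 0 = 1, and there is no ∂_3, so H_2 = Z.

As a check, the Euler characteristic is 9 − 27 + 18 = 0, which agrees with 1 − 2 + 1 = 0.

H_0 = Z,  H_1 = Z^2,  H_2 = Z.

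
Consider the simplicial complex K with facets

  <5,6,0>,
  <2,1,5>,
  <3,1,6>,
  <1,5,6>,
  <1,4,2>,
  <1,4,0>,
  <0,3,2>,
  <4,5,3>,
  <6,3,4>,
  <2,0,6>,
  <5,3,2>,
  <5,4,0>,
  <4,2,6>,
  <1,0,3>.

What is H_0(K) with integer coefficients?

Order the vertices as 0 < 1 < 2 < 3 < 4 < 5 < 6. Listing each simplex with vertices in this order, K has dimension 2 with simplices:

  0-simplices (7): [0], [1], [2], [3], [4], [5], [6]
  1-simplices (21): [0,1], [0,2], [0,3], [0,4], [0,5], [0,6], [1,2], [1,3], [1,4], [1,5], [1,6], [2,3], [2,4], [2,5], [2,6], [3,4], [3,5], [3,6], [4,5], [4,6], [5,6]
  2-simplices (14): [0,1,3], [0,1,4], [0,2,3], [0,2,6], [0,4,5], [0,5,6], [1,2,4], [1,2,5], [1,3,6], [1,5,6], [2,3,5], [2,4,6], [3,4,5], [3,4,6]

so the chain groups are C_0 ≅ Z^7, C_1 ≅ Z^21, C_2 ≅ Z^14.

The boundary map ∂_1: C_1 → C_0 sends each edge [p,q] (with p < q) to q − p. For instance
  ∂[0,4] = [4] − [0].
The 7×21 boundary matrix has rank 6 and Smith normal form diag(1,1,1,1,1,1).

The boundary map ∂_2: C_2 → C_1 sends each 2-simplex [p,q,r] to [q,r] − [p,r] + [p,q]. For instance
  ∂[2,3,5] = [3,5] − [2,5] + [2,3],
  ∂[0,1,3] = [1,3] − [0,3] + [0,1].
As a 21×14 matrix over Z this has rank 13, with invariant factors (1,1,1,1,1,1,1,1,1,1,1,1,1).

Reading off H_k = ker ∂_k / im ∂_{k+1}:

  H_0: rank C_0 − rank ∂_1 = 7 − 6 = 1, and the invariant factors of ∂_1 are all 1, so H_0 = Z.

(K is a triangulation of the torus T^2.)

H_0 ≅ Z.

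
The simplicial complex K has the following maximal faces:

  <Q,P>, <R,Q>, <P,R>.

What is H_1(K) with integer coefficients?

K has 3 vertices, 3 edges.
rank ∂_1 = 2, rank ∂_2 = 0 ⇒ b_1 = 3 − 2 − 0 = 1. So H_1 = Z.

H_1 ≅ Z.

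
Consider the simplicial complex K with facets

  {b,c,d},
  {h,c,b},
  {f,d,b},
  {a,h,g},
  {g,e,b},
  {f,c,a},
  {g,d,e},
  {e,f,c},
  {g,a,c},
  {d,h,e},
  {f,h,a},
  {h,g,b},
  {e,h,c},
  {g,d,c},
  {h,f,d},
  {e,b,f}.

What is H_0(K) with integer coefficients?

We work with the vertex ordering a < b < c < d < e < f < g < h. The simplices of K, each written with vertices in increasing order, are:

  0-simplices (8): a, b, c, d, e, f, g, h
  1-simplices (24): ac, af, ag, ah, bc, bd, be, bf, bg, bh, cd, ce, cf, cg, ch, de, df, dg, dh, ef, eg, eh, fh, gh
  2-simplices (16): acf, acg, afh, agh, bcd, bch, bdf, bef, beg, bgh, cdg, cef, ceh, deg, deh, dfh

giving chain groups C_0 ≅ Z^8, C_1 ≅ Z^24, C_2 ≅ Z^16.

Boundary ∂_1: C_1 → C_0 is given by ∂[p,q] = [q] − [p]. For instance
  ∂bf = f − b.
This gives a 8×24 integer matrix of rank 7; reducing to Smith normal form yields diagonal entries (1,1,1,1,1,1,1).

∂_2: C_2 → C_1 maps a triangle to the signed sum of its edges. For instance
  ∂acf = cf − af + ac,
  ∂dfh = fh − dh + df.
The 24×16 boundary matrix has rank 15 and Smith normal form diag(1,1,1,1,1,1,1,1,1,1,1,1,1,1,1).

From H_k ≅ ker(∂_k) / im(∂_{k+1}) we obtain:

  H_0: rank C_0 − rank ∂_1 = 8 − 7 = 1, and the invariant factors of ∂_1 are all 1, so H_0 ≅ Z.

H_0 ≅ Z.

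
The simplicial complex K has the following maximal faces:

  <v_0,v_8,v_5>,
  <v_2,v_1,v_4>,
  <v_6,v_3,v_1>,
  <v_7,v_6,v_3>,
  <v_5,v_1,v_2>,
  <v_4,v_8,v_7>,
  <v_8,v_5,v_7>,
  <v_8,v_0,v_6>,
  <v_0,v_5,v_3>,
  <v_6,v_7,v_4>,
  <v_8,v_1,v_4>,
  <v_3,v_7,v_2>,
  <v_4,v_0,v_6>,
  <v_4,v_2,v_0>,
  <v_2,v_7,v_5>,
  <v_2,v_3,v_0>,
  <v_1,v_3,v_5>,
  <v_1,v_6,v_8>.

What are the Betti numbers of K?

Fix the vertex order v_0 < v_1 < v_2 < v_3 < v_4 < v_5 < v_6 < v_7 < v_8 and write every simplex with vertices in increasing order. Then dim K = 2 and the simplices of K are:

  0-simplices (9): [v_0], [v_1], [v_2], [v_3], [v_4], [v_5], [v_6], [v_7], [v_8]
  1-simplices (27): (27 of them)
  2-simplices (18): (18 of them)

so the chain groups are C_0 ≅ Z^9, C_1 ≅ Z^27, C_2 ≅ Z^18.

Boundary ∂_1: C_1 → C_0 sends each edge [p,q] (with p < q) to q − p. For instance
  ∂[v_1,v_3] = [v_3] − [v_1].
The resulting 9×27 matrix has rank 8, and its Smith normal form has invariant factors (1,1,1,1,1,1,1,1).

Boundary ∂_2: C_2 → C_1 maps a triangle to the signed sum of its edges. For instance
  ∂[v_1,v_4,v_8] = [v_4,v_8] − [v_1,v_8] + [v_1,v_4],
  ∂[v_4,v_6,v_7] = [v_6,v_7] − [v_4,v_7] + [v_4,v_6].
This gives a 27×18 integer matrix of rank 18; reducing to Smith normal form yields diagonal entries (1,1,1,1,1,1,1,1,1,1,1,1,1,1,1,1,1,2).

Computing H_k = (kernel of ∂_k) / (image of ∂_{k+1}):

  H_0: rank C_0 − rank ∂_1 = 9 − 8 = 1, and the invariant factors of ∂_1 are all 1, so H_0 = Z.
  H_1: rank ker ∂_1 − rank ∂_2 = (27 − 8) − 18 = 1, and ∂_2 has invariant factor 2 > 1, so H_1 = Z ⊕ Z/2Z.
  H_2: rank ker ∂_2 − rank ∂_3 = (18 − 18) − 0 = 0, and there is no ∂_3, so H_2 = 0.

As a check, the Euler characteristic is 9 − 27 + 18 = 0, which agrees with 1 − 1 + 0 = 0.

Hence the Betti numbers are b_0 = 1, b_1 = 1, b_2 = 0.

b_0 = 1, b_1 = 1, b_2 = 0.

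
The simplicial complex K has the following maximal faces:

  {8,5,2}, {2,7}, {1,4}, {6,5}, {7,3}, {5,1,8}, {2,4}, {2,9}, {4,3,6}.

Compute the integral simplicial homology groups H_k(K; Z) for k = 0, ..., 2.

K has 9 vertices, 14 edges, 3 triangles.
rank ∂_0 = 0, rank ∂_1 = 8 ⇒ b_0 = 9 − 0 − 8 = 1; all invariant factors of ∂_1 are 1 so no torsion. So H_0 = Z.
rank ∂_1 = 8, rank ∂_2 = 3 ⇒ b_1 = 14 − 8 − 3 = 3; all invariant factors of ∂_2 are 1 so no torsion. So H_1 = Z^3.
rank ∂_2 = 3, rank ∂_3 = 0 ⇒ b_2 = 3 − 3 − 0 = 0. So H_2 = 0.

H_0 = Z,  H_1 = Z^3,  H_2 = 0.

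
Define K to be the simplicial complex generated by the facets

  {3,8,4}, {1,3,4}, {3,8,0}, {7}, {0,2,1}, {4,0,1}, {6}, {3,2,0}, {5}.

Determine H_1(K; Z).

We work with the vertex ordering 0 < 1 < 2 < 3 < 4 < 5 < 6 < 7 < 8. The simplices of K, each written with vertices in increasing order, are:

  0-simplices (9): [0], [1], [2], [3], [4], [5], [6], [7], [8]
  1-simplices (12): [0,1], [0,2], [0,3], [0,4], [0,8], [1,2], [1,3], [1,4], [2,3], [3,4], [3,8], [4,8]
  2-simplices (6): [0,1,2], [0,1,4], [0,2,3], [0,3,8], [1,3,4], [3,4,8]

giving chain groups C_0 ≅ Z^9, C_1 ≅ Z^12, C_2 ≅ Z^6.

∂_1: C_1 → C_0 is given by ∂[p,q] = [q] − [p].
The resulting 9×12 matrix has rank 5, and its Smith normal form has invariant factors (1,1,1,1,1).

The boundary map ∂_2: C_2 → C_1 acts by ∂[p,q,r] = [q,r] − [p,r] + [p,q]. For instance
  ∂[0,3,8] = [3,8] − [0,8] + [0,3],
  ∂[3,4,8] = [4,8] − [3,8] + [3,4].
The 12×6 boundary matrix has rank 6 and Smith normal form diag(1,1,1,1,1,1).

Computing H_k = (kernel of ∂_k) / (image of ∂_{k+1}):

  H_1: rank ker ∂_1 − rank ∂_2 = (12 − 5) − 6 = 1, and the invariant factors of ∂_2 are all 1, so H_1 ≅ Z.

H_1 = Z.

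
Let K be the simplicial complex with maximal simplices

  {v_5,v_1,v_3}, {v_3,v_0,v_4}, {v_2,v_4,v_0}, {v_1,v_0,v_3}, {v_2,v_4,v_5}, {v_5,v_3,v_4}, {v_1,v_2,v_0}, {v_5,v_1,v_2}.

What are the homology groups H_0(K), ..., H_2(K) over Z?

H_0 ≅ Z,  H_1 = 0,  H_2 ≅ Z.

Take the total order v_0 < v_1 < v_2 < v_3 < v_4 < v_5 on the vertex set. Then K (dimension 2) consists of the simplices:

  0-simplices (6): [v_0], [v_1], [v_2], [v_3], [v_4], [v_5]
  1-simplices (12): [v_0,v_1], [v_0,v_2], [v_0,v_3], [v_0,v_4], [v_1,v_2], [v_1,v_3], [v_1,v_5], [v_2,v_4], [v_2,v_5], [v_3,v_4], [v_3,v_5], [v_4,v_5]
  2-simplices (8): [v_0,v_1,v_2], [v_0,v_1,v_3], [v_0,v_2,v_4], [v_0,v_3,v_4], [v_1,v_2,v_5], [v_1,v_3,v_5], [v_2,v_4,v_5], [v_3,v_4,v_5]

so the chain groups are C_0 ≅ Z^6, C_1 ≅ Z^12, C_2 ≅ Z^8.

∂_1: C_1 → C_0 is given by ∂[p,q] = [q] − [p].
The resulting 6×12 matrix has rank 5, and its Smith normal form has invariant factors (1,1,1,1,1).

The boundary map ∂_2: C_2 → C_1 maps a triangle to the signed sum of its edges. For instance
  ∂[v_0,v_1,v_2] = [v_1,v_2] − [v_0,v_2] + [v_0,v_1],
  ∂[v_2,v_4,v_5] = [v_4,v_5] − [v_2,v_5] + [v_2,v_4].
The 12×8 boundary matrix has rank 7 and Smith normal form diag(1,1,1,1,1,1,1).

Computing H_k = (kernel of ∂_k) / (image of ∂_{k+1}):

  H_0: rank C_0 − rank ∂_1 = 6 − 5 = 1, and the invariant factors of ∂_1 are all 1, so H_0 = Z.
  H_1: rank ker ∂_1 − rank ∂_2 = (12 − 5) − 7 = 0, and the invariant factors of ∂_2 are all 1, so H_1 = 0.
  H_2: rank ker ∂_2 − rank ∂_3 = (8 − 7) − 0 = 1, and there is no ∂_3, so H_2 = Z.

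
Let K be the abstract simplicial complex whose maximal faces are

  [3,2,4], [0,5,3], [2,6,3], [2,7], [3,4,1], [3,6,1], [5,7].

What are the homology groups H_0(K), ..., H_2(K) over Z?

H_0 ≅ Z,  H_1 ≅ Z,  H_2 = 0.

Take the total order 0 < 1 < 2 < 3 < 4 < 5 < 6 < 7 on the vertex set. Then K (dimension 2) consists of the simplices:

  0-simplices (8): [0], [1], [2], [3], [4], [5], [6], [7]
  1-simplices (13): [0,3], [0,5], [1,3], [1,4], [1,6], [2,3], [2,4], [2,6], [2,7], [3,4], [3,5], [3,6], [5,7]
  2-simplices (5): [0,3,5], [1,3,4], [1,3,6], [2,3,4], [2,3,6]

so the chain groups are C_0 ≅ Z^8, C_1 ≅ Z^13, C_2 ≅ Z^5.

Boundary ∂_1: C_1 → C_0 sends each edge [p,q] (with p < q) to q − p. For instance
  ∂[2,6] = [6] − [2].
The 8×13 boundary matrix has rank 7 and Smith normal form diag(1,1,1,1,1,1,1).

Boundary ∂_2: C_2 → C_1 maps a triangle to the signed sum of its edges. For instance
  ∂[2,3,6] = [3,6] − [2,6] + [2,3],
  ∂[2,3,4] = [3,4] − [2,4] + [2,3].
The resulting 13×5 matrix has rank 5, and its Smith normal form has invariant factors (1,1,1,1,1).

From H_k ≅ ker(∂_k) / im(∂_{k+1}) we obtain:

  H_0: rank C_0 − rank ∂_1 = 8 − 7 = 1, and the invariant factors of ∂_1 are all 1, so H_0 = Z.
  H_1: rank ker ∂_1 − rank ∂_2 = (13 − 7) − 5 = 1, and the invariant factors of ∂_2 are all 1, so H_1 = Z.
  H_2: rank ker ∂_2 − rank ∂_3 = (5 − 5) − 0 = 0, and there is no ∂_3, so H_2 = 0.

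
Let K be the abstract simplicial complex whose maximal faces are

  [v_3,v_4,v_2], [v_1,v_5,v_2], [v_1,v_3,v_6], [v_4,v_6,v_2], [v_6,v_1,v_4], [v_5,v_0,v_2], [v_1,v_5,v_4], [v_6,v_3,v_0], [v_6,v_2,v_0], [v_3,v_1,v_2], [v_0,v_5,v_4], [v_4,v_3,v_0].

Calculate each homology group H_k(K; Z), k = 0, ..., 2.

H_0 = Z,  H_1 = Z_2,  H_2 = 0.

We work with the vertex ordering v_0 < v_1 < v_2 < v_3 < v_4 < v_5 < v_6. The simplices of K, each written with vertices in increasing order, are:

  0-simplices (7): [v_0], [v_1], [v_2], [v_3], [v_4], [v_5], [v_6]
  1-simplices (18): (18 of them)
  2-simplices (12): (12 of them)

Hence C_0 ≅ Z^7, C_1 ≅ Z^18, C_2 ≅ Z^12.

∂_1: C_1 → C_0 sends each edge [p,q] (with p < q) to q − p. For instance
  ∂[v_1,v_5] = [v_5] − [v_1].
The 7×18 boundary matrix has rank 6 and Smith normal form diag(1,1,1,1,1,1).

The boundary map ∂_2: C_2 → C_1 acts by ∂[p,q,r] = [q,r] − [p,r] + [p,q]. For instance
  ∂[v_1,v_2,v_3] = [v_2,v_3] − [v_1,v_3] + [v_1,v_2],
  ∂[v_0,v_4,v_5] = [v_4,v_5] − [v_0,v_5] + [v_0,v_4].
This gives a 18×12 integer matrix of rank 12; reducing to Smith normal form yields diagonal entries (1,1,1,1,1,1,1,1,1,1,1,2).

Now H_k = ker ∂_k / im ∂_{k+1}, so:

  H_0: rank C_0 − rank ∂_1 = 7 − 6 = 1, and the invariant factors of ∂_1 are all 1, so H_0 = Z.
  H_1: rank ker ∂_1 − rank ∂_2 = (18 − 6) − 12 = 0, and ∂_2 has invariant factor 2 > 1, so H_1 = Z_2.
  H_2: rank ker ∂_2 − rank ∂_3 = (12 − 12) − 0 = 0, and there is no ∂_3, so H_2 = 0.

(K is a triangulation of the real projective plane RP^2.)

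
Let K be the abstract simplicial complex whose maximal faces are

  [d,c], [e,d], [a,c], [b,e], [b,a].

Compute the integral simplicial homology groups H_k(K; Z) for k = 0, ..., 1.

Order the vertices as a < b < c < d < e. Listing each simplex with vertices in this order, K has dimension 1 with simplices:

  0-simplices (5): a, b, c, d, e
  1-simplices (5): ab, ac, be, cd, de

giving chain groups C_0 ≅ Z^5, C_1 ≅ Z^5.

Boundary ∂_1: C_1 → C_0 is given by ∂[p,q] = [q] − [p]. For instance
  ∂cd = d − c.
As a 5×5 matrix over Z this has rank 4, with invariant factors (1,1,1,1).

Now H_k = ker ∂_k / im ∂_{k+1}, so:

  H_0: rank C_0 − rank ∂_1 = 5 − 4 = 1, and the invariant factors of ∂_1 are all 1, so H_0 = Z.
  H_1: rank ker ∂_1 − rank ∂_2 = (5 − 4) − 0 = 1, and there is no ∂_2, so H_1 = Z.

H_0 = Z,  H_1 = Z.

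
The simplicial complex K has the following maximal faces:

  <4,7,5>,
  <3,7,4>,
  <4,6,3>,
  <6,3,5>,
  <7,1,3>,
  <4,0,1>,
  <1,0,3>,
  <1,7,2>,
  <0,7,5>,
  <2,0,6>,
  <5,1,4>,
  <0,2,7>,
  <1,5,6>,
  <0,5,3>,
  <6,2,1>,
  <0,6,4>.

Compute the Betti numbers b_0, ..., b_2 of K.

b_0 = 1, b_1 = 2, b_2 = 1.

Order the vertices as 0 < 1 < 2 < 3 < 4 < 5 < 6 < 7. Listing each simplex with vertices in this order, K has dimension 2 with simplices:

  0-simplices (8): [0], [1], [2], [3], [4], [5], [6], [7]
  1-simplices (24): (24 of them)
  2-simplices (16): [0,1,3], [0,1,4], [0,2,6], [0,2,7], [0,3,5], [0,4,6], [0,5,7], [1,2,6], [1,2,7], [1,3,7], [1,4,5], [1,5,6], [3,4,6], [3,4,7], [3,5,6], [4,5,7]

Hence C_0 ≅ Z^8, C_1 ≅ Z^24, C_2 ≅ Z^16.

Boundary ∂_1: C_1 → C_0 maps an edge to its endpoints' difference, ∂[p,q] = q − p.
As a 8×24 matrix over Z this has rank 7, with invariant factors (1,1,1,1,1,1,1).

∂_2: C_2 → C_1 acts by ∂[p,q,r] = [q,r] − [p,r] + [p,q]. For instance
  ∂[1,3,7] = [3,7] − [1,7] + [1,3],
  ∂[3,5,6] = [5,6] − [3,6] + [3,5].
As a 24×16 matrix over Z this has rank 15, with invariant factors (1,1,1,1,1,1,1,1,1,1,1,1,1,1,1).

Now H_k = ker ∂_k / im ∂_{k+1}, so:

  H_0: rank C_0 − rank ∂_1 = 8 − 7 = 1, and the invariant factors of ∂_1 are all 1, so H_0 ≅ Z.
  H_1: rank ker ∂_1 − rank ∂_2 = (24 − 7) − 15 = 2, and the invariant factors of ∂_2 are all 1, so H_1 ≅ Z^2.
  H_2: rank ker ∂_2 − rank ∂_3 = (16 − 15) − 0 = 1, and there is no ∂_3, so H_2 ≅ Z.

Hence the Betti numbers are b_0 = 1, b_1 = 2, b_2 = 1.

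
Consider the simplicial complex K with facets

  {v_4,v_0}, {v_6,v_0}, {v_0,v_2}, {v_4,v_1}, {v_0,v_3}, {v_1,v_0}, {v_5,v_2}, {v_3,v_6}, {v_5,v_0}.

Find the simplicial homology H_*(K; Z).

Fix the vertex order v_0 < v_1 < v_2 < v_3 < v_4 < v_5 < v_6 and write every simplex with vertices in increasing order. Then dim K = 1 and the simplices of K are:

  0-simplices (7): [v_0], [v_1], [v_2], [v_3], [v_4], [v_5], [v_6]
  1-simplices (9): [v_0,v_1], [v_0,v_2], [v_0,v_3], [v_0,v_4], [v_0,v_5], [v_0,v_6], [v_1,v_4], [v_2,v_5], [v_3,v_6]

giving chain groups C_0 ≅ Z^7, C_1 ≅ Z^9.

The boundary map ∂_1: C_1 → C_0 is given by ∂[p,q] = [q] − [p]. For instance
  ∂[v_0,v_6] = [v_6] − [v_0].
The resulting 7×9 matrix has rank 6, and its Smith normal form has invariant factors (1,1,1,1,1,1).

From H_k ≅ ker(∂_k) / im(∂_{k+1}) we obtain:

  H_0: rank C_0 − rank ∂_1 = 7 − 6 = 1, and the invariant factors of ∂_1 are all 1, so H_0 ≅ Z.
  H_1: rank ker ∂_1 − rank ∂_2 = (9 − 6) − 0 = 3, and there is no ∂_2, so H_1 ≅ Z^3.

As a check, the Euler characteristic is 7 − 9 = -2, which agrees with 1 − 3 = -2.

H_0 ≅ Z,  H_1 ≅ Z^3.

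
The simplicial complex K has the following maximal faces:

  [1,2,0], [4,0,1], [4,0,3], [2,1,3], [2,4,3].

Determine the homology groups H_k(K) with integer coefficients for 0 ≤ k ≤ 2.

We work with the vertex ordering 0 < 1 < 2 < 3 < 4. The simplices of K, each written with vertices in increasing order, are:

  0-simplices (5): [0], [1], [2], [3], [4]
  1-simplices (10): [0,1], [0,2], [0,3], [0,4], [1,2], [1,3], [1,4], [2,3], [2,4], [3,4]
  2-simplices (5): [0,1,2], [0,1,4], [0,3,4], [1,2,3], [2,3,4]

giving chain groups C_0 ≅ Z^5, C_1 ≅ Z^10, C_2 ≅ Z^5.

Boundary ∂_1: C_1 → C_0 is given by ∂[p,q] = [q] − [p].
As a 5×10 matrix over Z this has rank 4, with invariant factors (1,1,1,1).

∂_2: C_2 → C_1 maps a triangle to the signed sum of its edges. For instance
  ∂[0,3,4] = [3,4] − [0,4] + [0,3],
  ∂[1,2,3] = [2,3] − [1,3] + [1,2].
The resulting 10×5 matrix has rank 5, and its Smith normal form has invariant factors (1,1,1,1,1).

Computing H_k = (kernel of ∂_k) / (image of ∂_{k+1}):

  H_0: rank C_0 − rank ∂_1 = 5 − 4 = 1, and the invariant factors of ∂_1 are all 1, so H_0 = Z.
  H_1: rank ker ∂_1 − rank ∂_2 = (10 − 4) − 5 = 1, and the invariant factors of ∂_2 are all 1, so H_1 = Z.
  H_2: rank ker ∂_2 − rank ∂_3 = (5 − 5) − 0 = 0, and there is no ∂_3, so H_2 = 0.

H_0 ≅ Z,  H_1 ≅ Z,  H_2 = 0.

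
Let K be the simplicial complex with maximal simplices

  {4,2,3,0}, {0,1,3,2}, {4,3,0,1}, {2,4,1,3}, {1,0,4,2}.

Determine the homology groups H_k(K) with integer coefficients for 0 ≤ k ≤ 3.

K has 5 vertices, 10 edges, 10 triangles, 5 3-simplices.
rank ∂_0 = 0, rank ∂_1 = 4 ⇒ b_0 = 5 − 0 − 4 = 1; all invariant factors of ∂_1 are 1 so no torsion. So H_0 ≅ Z.
rank ∂_1 = 4, rank ∂_2 = 6 ⇒ b_1 = 10 − 4 − 6 = 0; all invariant factors of ∂_2 are 1 so no torsion. So H_1 ≅ 0.
rank ∂_2 = 6, rank ∂_3 = 4 ⇒ b_2 = 10 − 6 − 4 = 0; all invariant factors of ∂_3 are 1 so no torsion. So H_2 ≅ 0.
rank ∂_3 = 4, rank ∂_4 = 0 ⇒ b_3 = 5 − 4 − 0 = 1. So H_3 ≅ Z.

H_0 ≅ Z,  H_1 = 0,  H_2 = 0,  H_3 ≅ Z.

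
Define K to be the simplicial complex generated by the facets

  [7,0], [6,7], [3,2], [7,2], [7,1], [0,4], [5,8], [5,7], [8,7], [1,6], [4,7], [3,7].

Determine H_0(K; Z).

We work with the vertex ordering 0 < 1 < 2 < 3 < 4 < 5 < 6 < 7 < 8. The simplices of K, each written with vertices in increasing order, are:

  0-simplices (9): [0], [1], [2], [3], [4], [5], [6], [7], [8]
  1-simplices (12): [0,4], [0,7], [1,6], [1,7], [2,3], [2,7], [3,7], [4,7], [5,7], [5,8], [6,7], [7,8]

Hence C_0 ≅ Z^9, C_1 ≅ Z^12.

∂_1: C_1 → C_0 sends each edge [p,q] (with p < q) to q − p.
The resulting 9×12 matrix has rank 8, and its Smith normal form has invariant factors (1,1,1,1,1,1,1,1).

Reading off H_k = ker ∂_k / im ∂_{k+1}:

  H_0: rank C_0 − rank ∂_1 = 9 − 8 = 1, and the invariant factors of ∂_1 are all 1, so H_0 ≅ Z.

(K is a triangulation of a wedge of 4 circles.)

H_0 ≅ Z.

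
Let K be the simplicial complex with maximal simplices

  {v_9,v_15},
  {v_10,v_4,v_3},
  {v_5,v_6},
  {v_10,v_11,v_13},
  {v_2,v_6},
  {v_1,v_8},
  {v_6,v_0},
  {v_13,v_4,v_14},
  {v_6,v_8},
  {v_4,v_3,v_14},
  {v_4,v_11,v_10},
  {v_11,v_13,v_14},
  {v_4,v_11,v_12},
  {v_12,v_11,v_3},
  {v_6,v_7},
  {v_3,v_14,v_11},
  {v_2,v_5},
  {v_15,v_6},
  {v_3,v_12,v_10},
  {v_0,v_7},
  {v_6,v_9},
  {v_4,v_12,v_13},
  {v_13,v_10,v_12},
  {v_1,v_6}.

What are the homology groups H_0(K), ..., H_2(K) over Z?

K has 16 vertices, 30 edges, 12 triangles.
rank ∂_0 = 0, rank ∂_1 = 14 ⇒ b_0 = 16 − 0 − 14 = 2; all invariant factors of ∂_1 are 1 so no torsion. So H_0 ≅ Z^2.
rank ∂_1 = 14, rank ∂_2 = 12 ⇒ b_1 = 30 − 14 − 12 = 4; ∂_2 has invariant factor(s) [2] giving torsion. So H_1 ≅ Z^4 ⊕ Z/2.
rank ∂_2 = 12, rank ∂_3 = 0 ⇒ b_2 = 12 − 12 − 0 = 0. So H_2 ≅ 0.

H_0 = Z^2,  H_1 = Z^4 ⊕ Z/2,  H_2 = 0.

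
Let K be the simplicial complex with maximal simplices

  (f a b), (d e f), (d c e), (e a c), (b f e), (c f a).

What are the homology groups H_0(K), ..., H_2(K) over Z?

Order the vertices as a < b < c < d < e < f. Listing each simplex with vertices in this order, K has dimension 2 with simplices:

  0-simplices (6): a, b, c, d, e, f
  1-simplices (12): ab, ac, ae, af, be, bf, cd, ce, cf, de, df, ef
  2-simplices (6): abf, ace, acf, bef, cde, def

so the chain groups are C_0 ≅ Z^6, C_1 ≅ Z^12, C_2 ≅ Z^6.

∂_1: C_1 → C_0 is given by ∂[p,q] = [q] − [p]. For instance
  ∂de = e − d.
This gives a 6×12 integer matrix of rank 5; reducing to Smith normal form yields diagonal entries (1,1,1,1,1).

Boundary ∂_2: C_2 → C_1 maps a triangle to the signed sum of its edges. For instance
  ∂def = ef − df + de,
  ∂acf = cf − af + ac.
As a 12×6 matrix over Z this has rank 6, with invariant factors (1,1,1,1,1,1).

Now H_k = ker ∂_k / im ∂_{k+1}, so:

  H_0: rank C_0 − rank ∂_1 = 6 − 5 = 1, and the invariant factors of ∂_1 are all 1, so H_0 = Z.
  H_1: rank ker ∂_1 − rank ∂_2 = (12 − 5) − 6 = 1, and the invariant factors of ∂_2 are all 1, so H_1 = Z.
  H_2: rank ker ∂_2 − rank ∂_3 = (6 − 6) − 0 = 0, and there is no ∂_3, so H_2 = 0.

H_0 ≅ Z,  H_1 ≅ Z,  H_2 = 0.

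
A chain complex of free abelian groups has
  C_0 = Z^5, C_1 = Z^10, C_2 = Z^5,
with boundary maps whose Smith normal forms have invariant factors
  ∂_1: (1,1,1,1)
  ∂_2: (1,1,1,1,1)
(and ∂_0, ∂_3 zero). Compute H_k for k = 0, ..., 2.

H_0 = Z,  H_1 = Z,  H_2 = 0.

H_0: b_0 = 5 − 0 − 4 = 1; torsion from ∂_1 factors > 1: none. So H_0 = Z.
H_1: b_1 = 10 − 4 − 5 = 1; torsion from ∂_2 factors > 1: none. So H_1 = Z.
H_2: b_2 = 5 − 5 − 0 = 0; torsion from ∂_3 factors > 1: none. So H_2 = 0.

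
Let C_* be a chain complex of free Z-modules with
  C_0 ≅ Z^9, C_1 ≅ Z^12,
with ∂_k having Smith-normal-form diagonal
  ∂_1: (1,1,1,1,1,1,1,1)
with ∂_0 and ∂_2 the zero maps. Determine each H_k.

H_0: b_0 = 9 − 0 − 8 = 1; torsion from ∂_1 factors > 1: none. So H_0 ≅ Z.
H_1: b_1 = 12 − 8 − 0 = 4; torsion from ∂_2 factors > 1: none. So H_1 ≅ Z^4.

H_0 ≅ Z,  H_1 ≅ Z^4.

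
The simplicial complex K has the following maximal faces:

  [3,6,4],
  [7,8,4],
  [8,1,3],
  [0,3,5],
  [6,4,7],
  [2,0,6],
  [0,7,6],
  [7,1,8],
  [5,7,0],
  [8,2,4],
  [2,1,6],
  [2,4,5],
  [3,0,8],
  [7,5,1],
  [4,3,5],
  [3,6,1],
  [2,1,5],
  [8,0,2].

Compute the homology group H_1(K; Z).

We work with the vertex ordering 0 < 1 < 2 < 3 < 4 < 5 < 6 < 7 < 8. The simplices of K, each written with vertices in increasing order, are:

  0-simplices (9): [0], [1], [2], [3], [4], [5], [6], [7], [8]
  1-simplices (27): (27 of them)
  2-simplices (18): [0,2,6], [0,2,8], [0,3,5], [0,3,8], [0,5,7], [0,6,7], [1,2,5], [1,2,6], [1,3,6], [1,3,8], [1,5,7], [1,7,8], [2,4,5], [2,4,8], [3,4,5], [3,4,6], [4,6,7], [4,7,8]

so the chain groups are C_0 ≅ Z^9, C_1 ≅ Z^27, C_2 ≅ Z^18.

The boundary map ∂_1: C_1 → C_0 is given by ∂[p,q] = [q] − [p]. For instance
  ∂[2,6] = [6] − [2].
As a 9×27 matrix over Z this has rank 8, with invariant factors (1,1,1,1,1,1,1,1).

The boundary map ∂_2: C_2 → C_1 acts by ∂[p,q,r] = [q,r] − [p,r] + [p,q]. For instance
  ∂[1,3,6] = [3,6] − [1,6] + [1,3],
  ∂[0,5,7] = [5,7] − [0,7] + [0,5].
The resulting 27×18 matrix has rank 17, and its Smith normal form has invariant factors (1,1,1,1,1,1,1,1,1,1,1,1,1,1,1,1,1).

Reading off H_k = ker ∂_k / im ∂_{k+1}:

  H_1: rank ker ∂_1 − rank ∂_2 = (27 − 8) − 17 = 2, and the invariant factors of ∂_2 are all 1, so H_1 = Z^2.

H_1 = Z^2.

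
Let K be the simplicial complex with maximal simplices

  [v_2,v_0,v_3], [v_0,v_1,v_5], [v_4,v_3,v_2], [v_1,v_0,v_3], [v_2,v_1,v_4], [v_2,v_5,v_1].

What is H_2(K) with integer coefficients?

Order the vertices as v_0 < v_1 < v_2 < v_3 < v_4 < v_5. Listing each simplex with vertices in this order, K has dimension 2 with simplices:

  0-simplices (6): [v_0], [v_1], [v_2], [v_3], [v_4], [v_5]
  1-simplices (12): [v_0,v_1], [v_0,v_2], [v_0,v_3], [v_0,v_5], [v_1,v_2], [v_1,v_3], [v_1,v_4], [v_1,v_5], [v_2,v_3], [v_2,v_4], [v_2,v_5], [v_3,v_4]
  2-simplices (6): [v_0,v_1,v_3], [v_0,v_1,v_5], [v_0,v_2,v_3], [v_1,v_2,v_4], [v_1,v_2,v_5], [v_2,v_3,v_4]

giving chain groups C_0 ≅ Z^6, C_1 ≅ Z^12, C_2 ≅ Z^6.

∂_1: C_1 → C_0 sends each edge [p,q] (with p < q) to q − p. For instance
  ∂[v_1,v_2] = [v_2] − [v_1].
The resulting 6×12 matrix has rank 5, and its Smith normal form has invariant factors (1,1,1,1,1).

The boundary map ∂_2: C_2 → C_1 maps a triangle to the signed sum of its edges. For instance
  ∂[v_0,v_2,v_3] = [v_2,v_3] − [v_0,v_3] + [v_0,v_2],
  ∂[v_1,v_2,v_5] = [v_2,v_5] − [v_1,v_5] + [v_1,v_2].
As a 12×6 matrix over Z this has rank 6, with invariant factors (1,1,1,1,1,1).

Now H_k = ker ∂_k / im ∂_{k+1}, so:

  H_2: rank ker ∂_2 − rank ∂_3 = (6 − 6) − 0 = 0, and there is no ∂_3, so H_2 = 0.

(K is a triangulation of the cylinder S^1 x I.)

H_2 = 0.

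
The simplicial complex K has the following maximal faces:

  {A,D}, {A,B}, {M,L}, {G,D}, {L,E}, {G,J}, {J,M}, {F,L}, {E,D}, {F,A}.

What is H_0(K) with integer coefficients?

Take the total order A < B < D < E < F < G < J < L < M on the vertex set. Then K (dimension 1) consists of the simplices:

  0-simplices (9): A, B, D, E, F, G, J, L, M
  1-simplices (10): AB, AD, AF, DE, DG, EL, FL, GJ, JM, LM

giving chain groups C_0 ≅ Z^9, C_1 ≅ Z^10.

Boundary ∂_1: C_1 → C_0 is given by ∂[p,q] = [q] − [p].
This gives a 9×10 integer matrix of rank 8; reducing to Smith normal form yields diagonal entries (1,1,1,1,1,1,1,1).

Now H_k = ker ∂_k / im ∂_{k+1}, so:

  H_0: rank C_0 − rank ∂_1 = 9 − 8 = 1, and the invariant factors of ∂_1 are all 1, so H_0 = Z.

H_0 = Z.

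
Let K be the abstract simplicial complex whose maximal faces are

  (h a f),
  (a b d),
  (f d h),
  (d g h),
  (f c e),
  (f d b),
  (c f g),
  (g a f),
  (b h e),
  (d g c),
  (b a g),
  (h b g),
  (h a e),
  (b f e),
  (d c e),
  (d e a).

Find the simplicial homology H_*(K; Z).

Order the vertices as a < b < c < d < e < f < g < h. Listing each simplex with vertices in this order, K has dimension 2 with simplices:

  0-simplices (8): a, b, c, d, e, f, g, h
  1-simplices (24): ab, ad, ae, af, ag, ah, bd, be, bf, bg, bh, cd, ce, cf, cg, de, df, dg, dh, ef, eh, fg, fh, gh
  2-simplices (16): abd, abg, ade, aeh, afg, afh, bdf, bef, beh, bgh, cde, cdg, cef, cfg, dfh, dgh

giving chain groups C_0 ≅ Z^8, C_1 ≅ Z^24, C_2 ≅ Z^16.

∂_1: C_1 → C_0 is given by ∂[p,q] = [q] − [p].
The 8×24 boundary matrix has rank 7 and Smith normal form diag(1,1,1,1,1,1,1).

Boundary ∂_2: C_2 → C_1 acts by ∂[p,q,r] = [q,r] − [p,r] + [p,q]. For instance
  ∂cdg = dg − cg + cd,
  ∂bef = ef − bf + be.
As a 24×16 matrix over Z this has rank 15, with invariant factors (1,1,1,1,1,1,1,1,1,1,1,1,1,1,1).

Now H_k = ker ∂_k / im ∂_{k+1}, so:

  H_0: rank C_0 − rank ∂_1 = 8 − 7 = 1, and the invariant factors of ∂_1 are all 1, so H_0 = Z.
  H_1: rank ker ∂_1 − rank ∂_2 = (24 − 7) − 15 = 2, and the invariant factors of ∂_2 are all 1, so H_1 = Z^2.
  H_2: rank ker ∂_2 − rank ∂_3 = (16 − 15) − 0 = 1, and there is no ∂_3, so H_2 = Z.

H_0 = Z,  H_1 = Z^2,  H_2 = Z.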